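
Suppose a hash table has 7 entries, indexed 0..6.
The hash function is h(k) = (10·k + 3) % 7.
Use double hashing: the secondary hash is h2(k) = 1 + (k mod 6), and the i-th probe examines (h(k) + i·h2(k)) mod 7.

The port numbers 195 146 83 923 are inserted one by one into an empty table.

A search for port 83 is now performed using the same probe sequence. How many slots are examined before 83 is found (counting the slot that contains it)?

2

195: h=0 -> slot 0
146: h=0, h2=3, probe 0,3 -> slot 3
83: h=0, h2=6, probe 0,6 -> slot 6
923: h=0, h2=6, probe 0,6,5 -> slot 5
Table: [195, _, _, 146, _, 923, 83]
Lookup 83: h=0, h2=6, probe 0,6 → found at 6.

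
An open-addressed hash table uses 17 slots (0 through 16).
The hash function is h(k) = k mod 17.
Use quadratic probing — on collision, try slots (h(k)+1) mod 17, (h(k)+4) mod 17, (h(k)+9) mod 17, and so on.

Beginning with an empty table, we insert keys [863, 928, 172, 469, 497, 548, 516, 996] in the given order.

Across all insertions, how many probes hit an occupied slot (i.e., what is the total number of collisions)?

4

Insert 863: h=13, slot 13 empty -> index 13.
Insert 928: h=10, slot 10 empty -> index 10.
Insert 172: h=2, slot 2 empty -> index 2.
Insert 469: h=10, slot 10 occupied -> index 11.
Insert 497: h=4, slot 4 empty -> index 4.
Insert 548: h=4, slot 4 occupied -> index 5.
Insert 516: h=6, slot 6 empty -> index 6.
Insert 996: h=10, slots 10,11 occupied -> index 14.
Table: [-, -, 172, -, 497, 548, 516, -, -, -, 928, 469, -, 863, 996, -, -]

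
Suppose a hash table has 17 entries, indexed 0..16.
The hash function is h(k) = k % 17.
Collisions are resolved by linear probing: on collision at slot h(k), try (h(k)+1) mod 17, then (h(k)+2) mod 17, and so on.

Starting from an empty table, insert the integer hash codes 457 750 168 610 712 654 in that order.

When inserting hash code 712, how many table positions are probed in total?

4

Insert 457: h=15, slot 15 empty => index 15.
Insert 750: h=2, slot 2 empty => index 2.
Insert 168: h=15, slot 15 occupied => index 16.
Insert 610: h=15, slots 15,16 occupied => index 0.
Insert 712: h=15, slots 15,16,0 occupied => index 1.
Insert 654: h=8, slot 8 empty => index 8.
Table: [610, 712, 750, ., ., ., ., ., 654, ., ., ., ., ., ., 457, 168]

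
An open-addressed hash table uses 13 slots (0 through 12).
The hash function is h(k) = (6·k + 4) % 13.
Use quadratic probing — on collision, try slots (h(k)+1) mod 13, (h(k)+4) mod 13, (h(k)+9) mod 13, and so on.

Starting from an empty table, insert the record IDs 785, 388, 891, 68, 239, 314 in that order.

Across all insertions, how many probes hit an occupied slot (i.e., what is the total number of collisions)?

2

785 hashes to 8; slot 8 is free -> place at 8.
388 hashes to 5; slot 5 is free -> place at 5.
891 hashes to 7; slot 7 is free -> place at 7.
68 hashes to 9; slot 9 is free -> place at 9.
239 hashes to 8; 8,9 taken -> place at 12.
314 hashes to 3; slot 3 is free -> place at 3.
Table: [., ., ., 314, ., 388, ., 891, 785, 68, ., ., 239]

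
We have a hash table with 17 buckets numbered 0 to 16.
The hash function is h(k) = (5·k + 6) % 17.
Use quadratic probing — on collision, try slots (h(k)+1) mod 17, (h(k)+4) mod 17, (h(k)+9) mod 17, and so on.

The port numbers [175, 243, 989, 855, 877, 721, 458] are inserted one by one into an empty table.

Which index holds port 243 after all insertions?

15

175 hashes to 14; slot 14 is free -> place at 14.
243 hashes to 14; 14 taken -> place at 15.
989 hashes to 4; slot 4 is free -> place at 4.
855 hashes to 14; 14,15 taken -> place at 1.
877 hashes to 5; slot 5 is free -> place at 5.
721 hashes to 7; slot 7 is free -> place at 7.
458 hashes to 1; 1 taken -> place at 2.
Table: [., 855, 458, ., 989, 877, ., 721, ., ., ., ., ., ., 175, 243, .]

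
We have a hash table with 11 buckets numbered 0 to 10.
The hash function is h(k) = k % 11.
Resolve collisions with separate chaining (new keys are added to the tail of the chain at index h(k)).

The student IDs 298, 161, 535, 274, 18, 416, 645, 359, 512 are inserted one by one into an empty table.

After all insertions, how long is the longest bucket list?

Insert 298: h=1, bucket 1 empty → new chain.
Insert 161: h=7, bucket 7 empty → new chain.
Insert 535: h=7, bucket 7 nonempty → append to chain.
Insert 274: h=10, bucket 10 empty → new chain.
Insert 18: h=7, bucket 7 nonempty → append to chain.
Insert 416: h=9, bucket 9 empty → new chain.
Insert 645: h=7, bucket 7 nonempty → append to chain.
Insert 359: h=7, bucket 7 nonempty → append to chain.
Insert 512: h=6, bucket 6 empty → new chain.
Final buckets:
0: -
1: 298
2: -
3: -
4: -
5: -
6: 512
7: 161 -> 535 -> 18 -> 645 -> 359
8: -
9: 416
10: 274

5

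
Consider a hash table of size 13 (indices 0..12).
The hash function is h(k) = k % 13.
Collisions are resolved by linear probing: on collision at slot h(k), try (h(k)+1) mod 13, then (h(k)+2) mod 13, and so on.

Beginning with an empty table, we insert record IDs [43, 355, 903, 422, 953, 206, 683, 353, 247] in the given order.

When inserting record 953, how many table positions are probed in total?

43 hashes to 4; slot 4 is free → place at 4.
355 hashes to 4; 4 taken → place at 5.
903 hashes to 6; slot 6 is free → place at 6.
422 hashes to 6; 6 taken → place at 7.
953 hashes to 4; 4,5,6,7 taken → place at 8.
206 hashes to 11; slot 11 is free → place at 11.
683 hashes to 7; 7,8 taken → place at 9.
353 hashes to 2; slot 2 is free → place at 2.
247 hashes to 0; slot 0 is free → place at 0.
Table: [247, -, 353, -, 43, 355, 903, 422, 953, 683, -, 206, -]

5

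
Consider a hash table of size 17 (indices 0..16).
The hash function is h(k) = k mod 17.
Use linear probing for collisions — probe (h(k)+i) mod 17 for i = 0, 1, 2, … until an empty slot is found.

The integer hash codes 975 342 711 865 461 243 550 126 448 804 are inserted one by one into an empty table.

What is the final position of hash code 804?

975: h=6 -> slot 6
342: h=2 -> slot 2
711: h=14 -> slot 14
865: h=15 -> slot 15
461: h=2, probe 2,3 -> slot 3
243: h=5 -> slot 5
550: h=6, probe 6,7 -> slot 7
126: h=7, probe 7,8 -> slot 8
448: h=6, probe 6,7,8,9 -> slot 9
804: h=5, probe 5,6,7,8,9,10 -> slot 10
Table: [_, _, 342, 461, _, 243, 975, 550, 126, 448, 804, _, _, _, 711, 865, _]

10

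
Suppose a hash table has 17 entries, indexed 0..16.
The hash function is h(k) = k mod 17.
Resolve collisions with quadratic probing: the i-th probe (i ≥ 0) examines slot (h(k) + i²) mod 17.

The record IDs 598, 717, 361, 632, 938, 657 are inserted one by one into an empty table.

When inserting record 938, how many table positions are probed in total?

Insert 598: h=3, slot 3 empty → index 3.
Insert 717: h=3, slot 3 occupied → index 4.
Insert 361: h=4, slot 4 occupied → index 5.
Insert 632: h=3, slots 3,4 occupied → index 7.
Insert 938: h=3, slots 3,4,7 occupied → index 12.
Insert 657: h=11, slot 11 empty → index 11.
Table: [_, _, _, 598, 717, 361, _, 632, _, _, _, 657, 938, _, _, _, _]

4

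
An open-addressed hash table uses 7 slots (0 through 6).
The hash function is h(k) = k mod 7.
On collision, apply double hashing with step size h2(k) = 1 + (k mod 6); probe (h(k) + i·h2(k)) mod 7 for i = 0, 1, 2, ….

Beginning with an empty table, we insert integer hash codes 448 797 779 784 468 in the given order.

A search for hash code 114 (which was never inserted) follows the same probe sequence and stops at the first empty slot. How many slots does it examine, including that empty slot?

2

448: h=0 -> slot 0
797: h=6 -> slot 6
779: h=2 -> slot 2
784: h=0, h2=5, probe 0,5 -> slot 5
468: h=6, h2=1, probe 6,0,1 -> slot 1
Table: [448, 468, 779, _, _, 784, 797]
Lookup 114: h=2, h2=1, probe 2,3 → slot 3 empty, not found.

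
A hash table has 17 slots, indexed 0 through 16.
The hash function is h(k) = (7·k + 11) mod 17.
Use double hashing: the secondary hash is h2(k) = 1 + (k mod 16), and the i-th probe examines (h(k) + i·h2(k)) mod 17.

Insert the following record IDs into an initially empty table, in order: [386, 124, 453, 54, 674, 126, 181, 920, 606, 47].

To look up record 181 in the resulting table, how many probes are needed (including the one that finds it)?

386: h=10 -> slot 10
124: h=12 -> slot 12
453: h=3 -> slot 3
54: h=15 -> slot 15
674: h=3, h2=3, probe 3,6 -> slot 6
126: h=9 -> slot 9
181: h=3, h2=6, probe 3,9,15,4 -> slot 4
920: h=8 -> slot 8
606: h=3, h2=15, probe 3,1 -> slot 1
47: h=0 -> slot 0
Table: [47, 606, —, 453, 181, —, 674, —, 920, 126, 386, —, 124, —, —, 54, —]
Lookup 181: h=3, h2=6, probe 3,9,15,4 → found at 4.

4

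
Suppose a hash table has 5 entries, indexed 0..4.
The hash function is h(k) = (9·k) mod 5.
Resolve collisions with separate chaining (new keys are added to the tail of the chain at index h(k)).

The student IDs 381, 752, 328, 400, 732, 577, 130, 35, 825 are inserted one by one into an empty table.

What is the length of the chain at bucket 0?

4

381 -> bucket 4
752 -> bucket 3
328 -> bucket 2
400 -> bucket 0
732 -> bucket 3 (collision)
577 -> bucket 3 (collision)
130 -> bucket 0 (collision)
35 -> bucket 0 (collision)
825 -> bucket 0 (collision)
Final buckets:
0: 400 -> 130 -> 35 -> 825
1: .
2: 328
3: 752 -> 732 -> 577
4: 381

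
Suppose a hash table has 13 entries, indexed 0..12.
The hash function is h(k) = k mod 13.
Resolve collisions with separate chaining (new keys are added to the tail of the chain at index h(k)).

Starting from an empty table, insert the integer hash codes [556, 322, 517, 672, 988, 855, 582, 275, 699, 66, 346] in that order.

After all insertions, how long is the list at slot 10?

Insert 556: h=10, bucket 10 empty → new chain.
Insert 322: h=10, bucket 10 nonempty → append to chain.
Insert 517: h=10, bucket 10 nonempty → append to chain.
Insert 672: h=9, bucket 9 empty → new chain.
Insert 988: h=0, bucket 0 empty → new chain.
Insert 855: h=10, bucket 10 nonempty → append to chain.
Insert 582: h=10, bucket 10 nonempty → append to chain.
Insert 275: h=2, bucket 2 empty → new chain.
Insert 699: h=10, bucket 10 nonempty → append to chain.
Insert 66: h=1, bucket 1 empty → new chain.
Insert 346: h=8, bucket 8 empty → new chain.
Final buckets:
0: 988
1: 66
2: 275
3: ∅
4: ∅
5: ∅
6: ∅
7: ∅
8: 346
9: 672
10: 556 -> 322 -> 517 -> 855 -> 582 -> 699
11: ∅
12: ∅

6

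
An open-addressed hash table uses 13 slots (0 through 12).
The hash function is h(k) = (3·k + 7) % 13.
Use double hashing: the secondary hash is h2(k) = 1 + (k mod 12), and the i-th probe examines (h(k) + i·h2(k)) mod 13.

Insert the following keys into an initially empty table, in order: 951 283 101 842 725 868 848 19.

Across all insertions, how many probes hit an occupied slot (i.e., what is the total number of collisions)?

951 hashes to 0; slot 0 is free -> place at 0.
283 hashes to 11; slot 11 is free -> place at 11.
101 hashes to 11, h2=6; 11 taken -> place at 4.
842 hashes to 11, h2=3; 11 taken -> place at 1.
725 hashes to 11, h2=6; 11,4 taken -> place at 10.
868 hashes to 11, h2=5; 11 taken -> place at 3.
848 hashes to 3, h2=9; 3 taken -> place at 12.
19 hashes to 12, h2=8; 12 taken -> place at 7.
Table: [951, 842, —, 868, 101, —, —, 19, —, —, 725, 283, 848]

7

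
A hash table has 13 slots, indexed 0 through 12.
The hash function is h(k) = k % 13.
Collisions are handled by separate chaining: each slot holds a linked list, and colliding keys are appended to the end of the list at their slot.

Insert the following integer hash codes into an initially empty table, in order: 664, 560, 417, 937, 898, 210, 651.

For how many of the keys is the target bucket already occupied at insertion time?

664 → bucket 1
560 → bucket 1 (collision)
417 → bucket 1 (collision)
937 → bucket 1 (collision)
898 → bucket 1 (collision)
210 → bucket 2
651 → bucket 1 (collision)
Final buckets:
0: -
1: 664 -> 560 -> 417 -> 937 -> 898 -> 651
2: 210
3: -
4: -
5: -
6: -
7: -
8: -
9: -
10: -
11: -
12: -

5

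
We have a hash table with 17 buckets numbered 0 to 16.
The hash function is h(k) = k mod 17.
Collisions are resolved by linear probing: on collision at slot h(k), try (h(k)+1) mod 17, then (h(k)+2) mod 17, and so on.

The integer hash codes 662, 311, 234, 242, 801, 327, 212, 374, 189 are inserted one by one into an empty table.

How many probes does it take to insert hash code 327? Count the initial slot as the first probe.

662: h=16 => slot 16
311: h=5 => slot 5
234: h=13 => slot 13
242: h=4 => slot 4
801: h=2 => slot 2
327: h=4, probe 4,5,6 => slot 6
212: h=8 => slot 8
374: h=0 => slot 0
189: h=2, probe 2,3 => slot 3
Table: [374, _, 801, 189, 242, 311, 327, _, 212, _, _, _, _, 234, _, _, 662]

3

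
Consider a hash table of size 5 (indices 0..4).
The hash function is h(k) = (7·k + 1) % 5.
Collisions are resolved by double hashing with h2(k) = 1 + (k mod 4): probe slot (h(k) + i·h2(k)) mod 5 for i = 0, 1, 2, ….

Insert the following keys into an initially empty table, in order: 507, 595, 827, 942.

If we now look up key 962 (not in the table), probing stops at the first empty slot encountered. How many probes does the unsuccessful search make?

5

507: h=0 → slot 0
595: h=1 → slot 1
827: h=0, h2=4, probe 0,4 → slot 4
942: h=0, h2=3, probe 0,3 → slot 3
Table: [507, 595, —, 942, 827]
Lookup 962: h=0, h2=3, probe 0,3,1,4,2 → slot 2 empty, not found.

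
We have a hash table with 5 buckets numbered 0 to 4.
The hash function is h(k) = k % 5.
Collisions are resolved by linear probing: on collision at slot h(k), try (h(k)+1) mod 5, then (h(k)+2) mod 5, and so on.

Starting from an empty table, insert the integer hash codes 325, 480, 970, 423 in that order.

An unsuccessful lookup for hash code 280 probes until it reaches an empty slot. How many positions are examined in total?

325 hashes to 0; slot 0 is free → place at 0.
480 hashes to 0; 0 taken → place at 1.
970 hashes to 0; 0,1 taken → place at 2.
423 hashes to 3; slot 3 is free → place at 3.
Table: [325, 480, 970, 423, -]
Lookup 280: h=0, probe 0,1,2,3,4 → slot 4 empty, not found.

5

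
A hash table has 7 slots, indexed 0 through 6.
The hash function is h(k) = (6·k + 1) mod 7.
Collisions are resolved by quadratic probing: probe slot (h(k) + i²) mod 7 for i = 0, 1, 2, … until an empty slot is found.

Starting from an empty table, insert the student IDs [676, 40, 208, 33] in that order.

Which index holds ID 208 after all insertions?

676: h=4 → slot 4
40: h=3 → slot 3
208: h=3, probe 3,4,0 → slot 0
33: h=3, probe 3,4,0,5 → slot 5
Table: [208, ∅, ∅, 40, 676, 33, ∅]

0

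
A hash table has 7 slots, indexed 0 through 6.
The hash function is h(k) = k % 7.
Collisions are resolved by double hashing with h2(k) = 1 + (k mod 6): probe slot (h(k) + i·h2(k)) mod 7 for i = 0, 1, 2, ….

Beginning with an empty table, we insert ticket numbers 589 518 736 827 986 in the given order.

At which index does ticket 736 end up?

6

Insert 589: h=1, slot 1 empty → index 1.
Insert 518: h=0, slot 0 empty → index 0.
Insert 736: h=1, h2=5, slot 1 occupied → index 6.
Insert 827: h=1, h2=6, slots 1,0,6 occupied → index 5.
Insert 986: h=6, h2=3, slot 6 occupied → index 2.
Table: [518, 589, 986, ∅, ∅, 827, 736]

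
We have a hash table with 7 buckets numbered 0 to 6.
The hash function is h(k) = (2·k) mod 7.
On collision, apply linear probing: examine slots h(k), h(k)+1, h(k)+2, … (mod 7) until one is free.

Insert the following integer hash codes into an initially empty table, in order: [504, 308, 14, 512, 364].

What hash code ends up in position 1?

308

504 hashes to 0; slot 0 is free -> place at 0.
308 hashes to 0; 0 taken -> place at 1.
14 hashes to 0; 0,1 taken -> place at 2.
512 hashes to 2; 2 taken -> place at 3.
364 hashes to 0; 0,1,2,3 taken -> place at 4.
Table: [504, 308, 14, 512, 364, ., .]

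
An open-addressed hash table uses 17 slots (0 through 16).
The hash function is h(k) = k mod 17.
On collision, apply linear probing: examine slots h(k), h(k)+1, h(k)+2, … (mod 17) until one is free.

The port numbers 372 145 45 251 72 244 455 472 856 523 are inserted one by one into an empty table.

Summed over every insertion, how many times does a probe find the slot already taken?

9

372: h=15 -> slot 15
145: h=9 -> slot 9
45: h=11 -> slot 11
251: h=13 -> slot 13
72: h=4 -> slot 4
244: h=6 -> slot 6
455: h=13, probe 13,14 -> slot 14
472: h=13, probe 13,14,15,16 -> slot 16
856: h=6, probe 6,7 -> slot 7
523: h=13, probe 13,14,15,16,0 -> slot 0
Table: [523, ∅, ∅, ∅, 72, ∅, 244, 856, ∅, 145, ∅, 45, ∅, 251, 455, 372, 472]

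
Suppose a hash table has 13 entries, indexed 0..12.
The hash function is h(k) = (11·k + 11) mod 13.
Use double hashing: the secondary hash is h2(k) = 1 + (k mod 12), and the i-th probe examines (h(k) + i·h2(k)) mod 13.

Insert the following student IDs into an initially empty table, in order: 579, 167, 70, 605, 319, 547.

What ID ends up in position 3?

579 hashes to 10; slot 10 is free → place at 10.
167 hashes to 2; slot 2 is free → place at 2.
70 hashes to 1; slot 1 is free → place at 1.
605 hashes to 10, h2=6; 10 taken → place at 3.
319 hashes to 10, h2=8; 10 taken → place at 5.
547 hashes to 9; slot 9 is free → place at 9.
Table: [., 70, 167, 605, ., 319, ., ., ., 547, 579, ., .]

605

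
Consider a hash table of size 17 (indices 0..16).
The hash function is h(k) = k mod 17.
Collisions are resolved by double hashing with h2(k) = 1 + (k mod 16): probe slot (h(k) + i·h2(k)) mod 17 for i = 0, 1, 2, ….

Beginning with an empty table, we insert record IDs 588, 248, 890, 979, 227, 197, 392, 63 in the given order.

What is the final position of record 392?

11

588: h=10 => slot 10
248: h=10, h2=9, probe 10,2 => slot 2
890: h=6 => slot 6
979: h=10, h2=4, probe 10,14 => slot 14
227: h=6, h2=4, probe 6,10,14,1 => slot 1
197: h=10, h2=6, probe 10,16 => slot 16
392: h=1, h2=9, probe 1,10,2,11 => slot 11
63: h=12 => slot 12
Table: [_, 227, 248, _, _, _, 890, _, _, _, 588, 392, 63, _, 979, _, 197]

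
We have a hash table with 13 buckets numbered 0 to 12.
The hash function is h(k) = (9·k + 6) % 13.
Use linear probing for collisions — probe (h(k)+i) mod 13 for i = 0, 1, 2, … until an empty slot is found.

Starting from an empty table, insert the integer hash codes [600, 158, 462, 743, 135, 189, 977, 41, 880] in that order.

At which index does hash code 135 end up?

Insert 600: h=11, slot 11 empty → index 11.
Insert 158: h=11, slot 11 occupied → index 12.
Insert 462: h=4, slot 4 empty → index 4.
Insert 743: h=11, slots 11,12 occupied → index 0.
Insert 135: h=12, slots 12,0 occupied → index 1.
Insert 189: h=4, slot 4 occupied → index 5.
Insert 977: h=11, slots 11,12,0,1 occupied → index 2.
Insert 41: h=11, slots 11,12,0,1,2 occupied → index 3.
Insert 880: h=9, slot 9 empty → index 9.
Table: [743, 135, 977, 41, 462, 189, ., ., ., 880, ., 600, 158]

1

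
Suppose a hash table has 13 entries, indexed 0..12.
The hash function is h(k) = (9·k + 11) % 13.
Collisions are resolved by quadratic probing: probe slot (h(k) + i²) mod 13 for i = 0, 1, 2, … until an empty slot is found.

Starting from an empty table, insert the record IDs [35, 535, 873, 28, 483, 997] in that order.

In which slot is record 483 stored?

12

35: h=1 => slot 1
535: h=3 => slot 3
873: h=3, probe 3,4 => slot 4
28: h=3, probe 3,4,7 => slot 7
483: h=3, probe 3,4,7,12 => slot 12
997: h=1, probe 1,2 => slot 2
Table: [_, 35, 997, 535, 873, _, _, 28, _, _, _, _, 483]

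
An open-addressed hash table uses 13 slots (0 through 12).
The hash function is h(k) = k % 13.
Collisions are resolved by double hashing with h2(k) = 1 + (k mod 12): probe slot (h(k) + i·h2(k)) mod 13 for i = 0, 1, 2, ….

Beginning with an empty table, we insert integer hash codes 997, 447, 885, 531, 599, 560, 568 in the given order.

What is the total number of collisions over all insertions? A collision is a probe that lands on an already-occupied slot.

Insert 997: h=9, slot 9 empty → index 9.
Insert 447: h=5, slot 5 empty → index 5.
Insert 885: h=1, slot 1 empty → index 1.
Insert 531: h=11, slot 11 empty → index 11.
Insert 599: h=1, h2=12, slot 1 occupied → index 0.
Insert 560: h=1, h2=9, slot 1 occupied → index 10.
Insert 568: h=9, h2=5, slots 9,1 occupied → index 6.
Table: [599, 885, ., ., ., 447, 568, ., ., 997, 560, 531, .]

4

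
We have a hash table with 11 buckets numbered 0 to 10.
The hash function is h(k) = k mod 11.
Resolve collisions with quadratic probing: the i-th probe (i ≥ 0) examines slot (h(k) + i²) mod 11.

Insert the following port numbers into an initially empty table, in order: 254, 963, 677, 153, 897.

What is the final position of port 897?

254: h=1 → slot 1
963: h=6 → slot 6
677: h=6, probe 6,7 → slot 7
153: h=10 → slot 10
897: h=6, probe 6,7,10,4 → slot 4
Table: [-, 254, -, -, 897, -, 963, 677, -, -, 153]

4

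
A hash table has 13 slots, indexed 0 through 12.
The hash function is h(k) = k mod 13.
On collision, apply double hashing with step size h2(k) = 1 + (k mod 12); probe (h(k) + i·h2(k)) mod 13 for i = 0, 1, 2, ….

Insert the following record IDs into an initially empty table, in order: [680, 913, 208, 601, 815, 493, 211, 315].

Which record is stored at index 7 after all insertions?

315

680: h=4 → slot 4
913: h=3 → slot 3
208: h=0 → slot 0
601: h=3, h2=2, probe 3,5 → slot 5
815: h=9 → slot 9
493: h=12 → slot 12
211: h=3, h2=8, probe 3,11 → slot 11
315: h=3, h2=4, probe 3,7 → slot 7
Table: [208, -, -, 913, 680, 601, -, 315, -, 815, -, 211, 493]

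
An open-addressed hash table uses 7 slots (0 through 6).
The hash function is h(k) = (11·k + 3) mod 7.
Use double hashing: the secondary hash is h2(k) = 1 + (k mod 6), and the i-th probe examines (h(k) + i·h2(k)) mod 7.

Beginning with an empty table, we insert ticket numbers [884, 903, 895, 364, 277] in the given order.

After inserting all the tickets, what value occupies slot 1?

Insert 884: h=4, slot 4 empty => index 4.
Insert 903: h=3, slot 3 empty => index 3.
Insert 895: h=6, slot 6 empty => index 6.
Insert 364: h=3, h2=5, slot 3 occupied => index 1.
Insert 277: h=5, slot 5 empty => index 5.
Table: [., 364, ., 903, 884, 277, 895]

364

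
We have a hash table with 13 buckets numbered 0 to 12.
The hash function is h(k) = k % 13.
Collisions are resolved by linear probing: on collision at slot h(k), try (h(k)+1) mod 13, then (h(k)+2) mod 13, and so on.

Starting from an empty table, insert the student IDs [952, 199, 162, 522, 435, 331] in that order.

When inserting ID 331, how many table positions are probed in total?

3

952 hashes to 3; slot 3 is free → place at 3.
199 hashes to 4; slot 4 is free → place at 4.
162 hashes to 6; slot 6 is free → place at 6.
522 hashes to 2; slot 2 is free → place at 2.
435 hashes to 6; 6 taken → place at 7.
331 hashes to 6; 6,7 taken → place at 8.
Table: [_, _, 522, 952, 199, _, 162, 435, 331, _, _, _, _]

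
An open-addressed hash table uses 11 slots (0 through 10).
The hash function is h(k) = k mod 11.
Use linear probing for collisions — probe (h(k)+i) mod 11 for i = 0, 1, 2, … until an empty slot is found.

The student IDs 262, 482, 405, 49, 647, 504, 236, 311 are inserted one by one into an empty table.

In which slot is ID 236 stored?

262: h=9 => slot 9
482: h=9, probe 9,10 => slot 10
405: h=9, probe 9,10,0 => slot 0
49: h=5 => slot 5
647: h=9, probe 9,10,0,1 => slot 1
504: h=9, probe 9,10,0,1,2 => slot 2
236: h=5, probe 5,6 => slot 6
311: h=3 => slot 3
Table: [405, 647, 504, 311, ∅, 49, 236, ∅, ∅, 262, 482]

6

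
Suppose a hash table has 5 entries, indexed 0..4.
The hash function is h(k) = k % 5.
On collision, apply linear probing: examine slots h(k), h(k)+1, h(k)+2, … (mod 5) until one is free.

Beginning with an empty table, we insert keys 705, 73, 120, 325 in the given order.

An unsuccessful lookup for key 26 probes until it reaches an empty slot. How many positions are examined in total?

4

705: h=0 => slot 0
73: h=3 => slot 3
120: h=0, probe 0,1 => slot 1
325: h=0, probe 0,1,2 => slot 2
Table: [705, 120, 325, 73, _]
Lookup 26: h=1, probe 1,2,3,4 → slot 4 empty, not found.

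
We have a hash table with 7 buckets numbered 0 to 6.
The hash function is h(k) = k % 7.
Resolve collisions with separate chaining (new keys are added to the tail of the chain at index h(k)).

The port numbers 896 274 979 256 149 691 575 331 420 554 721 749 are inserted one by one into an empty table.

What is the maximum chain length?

4

896 → bucket 0
274 → bucket 1
979 → bucket 6
256 → bucket 4
149 → bucket 2
691 → bucket 5
575 → bucket 1 (collision)
331 → bucket 2 (collision)
420 → bucket 0 (collision)
554 → bucket 1 (collision)
721 → bucket 0 (collision)
749 → bucket 0 (collision)
Final buckets:
0: 896 -> 420 -> 721 -> 749
1: 274 -> 575 -> 554
2: 149 -> 331
3: _
4: 256
5: 691
6: 979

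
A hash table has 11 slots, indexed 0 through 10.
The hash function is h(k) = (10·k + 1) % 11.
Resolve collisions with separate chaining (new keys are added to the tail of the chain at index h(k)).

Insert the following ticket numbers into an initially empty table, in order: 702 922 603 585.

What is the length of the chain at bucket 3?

Insert 702: h=3, bucket 3 empty → new chain.
Insert 922: h=3, bucket 3 nonempty → append to chain.
Insert 603: h=3, bucket 3 nonempty → append to chain.
Insert 585: h=10, bucket 10 empty → new chain.
Final buckets:
0: —
1: —
2: —
3: 702 -> 922 -> 603
4: —
5: —
6: —
7: —
8: —
9: —
10: 585

3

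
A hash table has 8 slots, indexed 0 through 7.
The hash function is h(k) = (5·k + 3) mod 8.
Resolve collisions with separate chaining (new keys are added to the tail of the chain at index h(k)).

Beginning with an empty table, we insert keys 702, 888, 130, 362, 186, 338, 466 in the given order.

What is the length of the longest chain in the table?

5

Insert 702: h=1, bucket 1 empty -> new chain.
Insert 888: h=3, bucket 3 empty -> new chain.
Insert 130: h=5, bucket 5 empty -> new chain.
Insert 362: h=5, bucket 5 nonempty -> append to chain.
Insert 186: h=5, bucket 5 nonempty -> append to chain.
Insert 338: h=5, bucket 5 nonempty -> append to chain.
Insert 466: h=5, bucket 5 nonempty -> append to chain.
Final buckets:
0: _
1: 702
2: _
3: 888
4: _
5: 130 -> 362 -> 186 -> 338 -> 466
6: _
7: _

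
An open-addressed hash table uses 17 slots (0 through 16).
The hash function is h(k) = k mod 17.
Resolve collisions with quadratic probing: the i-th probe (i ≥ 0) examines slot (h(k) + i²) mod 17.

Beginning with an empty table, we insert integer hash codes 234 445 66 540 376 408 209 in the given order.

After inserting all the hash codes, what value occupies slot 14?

234 hashes to 13; slot 13 is free => place at 13.
445 hashes to 3; slot 3 is free => place at 3.
66 hashes to 15; slot 15 is free => place at 15.
540 hashes to 13; 13 taken => place at 14.
376 hashes to 2; slot 2 is free => place at 2.
408 hashes to 0; slot 0 is free => place at 0.
209 hashes to 5; slot 5 is free => place at 5.
Table: [408, ., 376, 445, ., 209, ., ., ., ., ., ., ., 234, 540, 66, .]

540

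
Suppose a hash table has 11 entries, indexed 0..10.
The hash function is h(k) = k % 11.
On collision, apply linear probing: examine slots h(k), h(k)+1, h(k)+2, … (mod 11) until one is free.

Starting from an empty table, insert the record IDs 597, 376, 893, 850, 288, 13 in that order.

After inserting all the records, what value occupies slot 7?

Insert 597: h=3, slot 3 empty => index 3.
Insert 376: h=2, slot 2 empty => index 2.
Insert 893: h=2, slots 2,3 occupied => index 4.
Insert 850: h=3, slots 3,4 occupied => index 5.
Insert 288: h=2, slots 2,3,4,5 occupied => index 6.
Insert 13: h=2, slots 2,3,4,5,6 occupied => index 7.
Table: [_, _, 376, 597, 893, 850, 288, 13, _, _, _]

13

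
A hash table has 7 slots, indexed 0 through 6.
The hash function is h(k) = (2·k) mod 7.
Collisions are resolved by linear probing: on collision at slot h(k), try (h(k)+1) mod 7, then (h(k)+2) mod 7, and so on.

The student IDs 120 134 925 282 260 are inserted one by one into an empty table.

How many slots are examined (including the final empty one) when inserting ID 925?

120 hashes to 2; slot 2 is free => place at 2.
134 hashes to 2; 2 taken => place at 3.
925 hashes to 2; 2,3 taken => place at 4.
282 hashes to 4; 4 taken => place at 5.
260 hashes to 2; 2,3,4,5 taken => place at 6.
Table: [—, —, 120, 134, 925, 282, 260]

3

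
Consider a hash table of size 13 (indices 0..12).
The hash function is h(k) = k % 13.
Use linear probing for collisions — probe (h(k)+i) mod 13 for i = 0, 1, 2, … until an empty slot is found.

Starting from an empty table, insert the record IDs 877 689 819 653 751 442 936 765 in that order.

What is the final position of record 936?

Insert 877: h=6, slot 6 empty → index 6.
Insert 689: h=0, slot 0 empty → index 0.
Insert 819: h=0, slot 0 occupied → index 1.
Insert 653: h=3, slot 3 empty → index 3.
Insert 751: h=10, slot 10 empty → index 10.
Insert 442: h=0, slots 0,1 occupied → index 2.
Insert 936: h=0, slots 0,1,2,3 occupied → index 4.
Insert 765: h=11, slot 11 empty → index 11.
Table: [689, 819, 442, 653, 936, ., 877, ., ., ., 751, 765, .]

4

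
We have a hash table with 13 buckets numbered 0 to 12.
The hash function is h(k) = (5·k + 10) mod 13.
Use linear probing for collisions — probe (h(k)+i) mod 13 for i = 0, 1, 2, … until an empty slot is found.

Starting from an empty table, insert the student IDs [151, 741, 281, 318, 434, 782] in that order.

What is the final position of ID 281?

12

151: h=11 -> slot 11
741: h=10 -> slot 10
281: h=11, probe 11,12 -> slot 12
318: h=1 -> slot 1
434: h=9 -> slot 9
782: h=7 -> slot 7
Table: [_, 318, _, _, _, _, _, 782, _, 434, 741, 151, 281]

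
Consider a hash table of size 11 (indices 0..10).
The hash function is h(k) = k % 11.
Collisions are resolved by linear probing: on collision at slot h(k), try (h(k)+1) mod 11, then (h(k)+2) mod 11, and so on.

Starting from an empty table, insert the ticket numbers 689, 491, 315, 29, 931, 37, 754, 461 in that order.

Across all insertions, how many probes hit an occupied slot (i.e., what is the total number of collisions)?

689: h=7 => slot 7
491: h=7, probe 7,8 => slot 8
315: h=7, probe 7,8,9 => slot 9
29: h=7, probe 7,8,9,10 => slot 10
931: h=7, probe 7,8,9,10,0 => slot 0
37: h=4 => slot 4
754: h=6 => slot 6
461: h=10, probe 10,0,1 => slot 1
Table: [931, 461, -, -, 37, -, 754, 689, 491, 315, 29]

12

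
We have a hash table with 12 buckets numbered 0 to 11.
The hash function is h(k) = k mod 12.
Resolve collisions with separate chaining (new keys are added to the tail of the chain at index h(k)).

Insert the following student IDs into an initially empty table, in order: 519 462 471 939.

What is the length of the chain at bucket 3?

3

519 -> bucket 3
462 -> bucket 6
471 -> bucket 3 (collision)
939 -> bucket 3 (collision)
Final buckets:
0: —
1: —
2: —
3: 519 -> 471 -> 939
4: —
5: —
6: 462
7: —
8: —
9: —
10: —
11: —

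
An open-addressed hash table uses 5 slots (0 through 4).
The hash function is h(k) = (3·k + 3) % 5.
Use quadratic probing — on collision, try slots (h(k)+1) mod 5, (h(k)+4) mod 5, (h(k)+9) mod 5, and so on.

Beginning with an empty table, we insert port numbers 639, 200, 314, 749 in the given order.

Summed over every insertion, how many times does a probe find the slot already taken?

3

639: h=0 → slot 0
200: h=3 → slot 3
314: h=0, probe 0,1 → slot 1
749: h=0, probe 0,1,4 → slot 4
Table: [639, 314, -, 200, 749]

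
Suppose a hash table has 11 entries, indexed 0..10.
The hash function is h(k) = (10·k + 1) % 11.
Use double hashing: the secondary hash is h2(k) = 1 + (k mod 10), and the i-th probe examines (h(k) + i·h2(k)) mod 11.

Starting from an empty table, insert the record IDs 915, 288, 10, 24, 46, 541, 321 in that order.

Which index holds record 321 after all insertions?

3

915: h=10 → slot 10
288: h=10, h2=9, probe 10,8 → slot 8
10: h=2 → slot 2
24: h=10, h2=5, probe 10,4 → slot 4
46: h=10, h2=7, probe 10,6 → slot 6
541: h=10, h2=2, probe 10,1 → slot 1
321: h=10, h2=2, probe 10,1,3 → slot 3
Table: [∅, 541, 10, 321, 24, ∅, 46, ∅, 288, ∅, 915]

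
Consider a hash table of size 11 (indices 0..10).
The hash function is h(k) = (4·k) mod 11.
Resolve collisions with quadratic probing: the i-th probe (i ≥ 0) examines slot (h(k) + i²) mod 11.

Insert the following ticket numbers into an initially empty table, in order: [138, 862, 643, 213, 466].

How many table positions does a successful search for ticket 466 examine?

4

138: h=2 → slot 2
862: h=5 → slot 5
643: h=9 → slot 9
213: h=5, probe 5,6 → slot 6
466: h=5, probe 5,6,9,3 → slot 3
Table: [-, -, 138, 466, -, 862, 213, -, -, 643, -]
Lookup 466: h=5, probe 5,6,9,3 → found at 3.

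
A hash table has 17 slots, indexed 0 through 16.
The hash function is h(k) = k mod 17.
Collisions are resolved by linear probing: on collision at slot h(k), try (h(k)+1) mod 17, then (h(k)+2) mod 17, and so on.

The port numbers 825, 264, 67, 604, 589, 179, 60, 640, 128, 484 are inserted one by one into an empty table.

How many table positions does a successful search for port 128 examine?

9

825 hashes to 9; slot 9 is free -> place at 9.
264 hashes to 9; 9 taken -> place at 10.
67 hashes to 16; slot 16 is free -> place at 16.
604 hashes to 9; 9,10 taken -> place at 11.
589 hashes to 11; 11 taken -> place at 12.
179 hashes to 9; 9,10,11,12 taken -> place at 13.
60 hashes to 9; 9,10,11,12,13 taken -> place at 14.
640 hashes to 11; 11,12,13,14 taken -> place at 15.
128 hashes to 9; 9,10,11,12,13,14,15,16 taken -> place at 0.
484 hashes to 8; slot 8 is free -> place at 8.
Table: [128, ∅, ∅, ∅, ∅, ∅, ∅, ∅, 484, 825, 264, 604, 589, 179, 60, 640, 67]
Lookup 128: h=9, probe 9,10,11,12,13,14,15,16,0 → found at 0.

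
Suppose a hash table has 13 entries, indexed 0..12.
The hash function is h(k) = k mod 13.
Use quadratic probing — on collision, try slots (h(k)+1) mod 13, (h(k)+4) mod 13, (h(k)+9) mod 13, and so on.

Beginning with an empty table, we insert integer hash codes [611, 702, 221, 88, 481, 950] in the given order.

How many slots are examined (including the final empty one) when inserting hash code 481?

Insert 611: h=0, slot 0 empty → index 0.
Insert 702: h=0, slot 0 occupied → index 1.
Insert 221: h=0, slots 0,1 occupied → index 4.
Insert 88: h=10, slot 10 empty → index 10.
Insert 481: h=0, slots 0,1,4 occupied → index 9.
Insert 950: h=1, slot 1 occupied → index 2.
Table: [611, 702, 950, ∅, 221, ∅, ∅, ∅, ∅, 481, 88, ∅, ∅]

4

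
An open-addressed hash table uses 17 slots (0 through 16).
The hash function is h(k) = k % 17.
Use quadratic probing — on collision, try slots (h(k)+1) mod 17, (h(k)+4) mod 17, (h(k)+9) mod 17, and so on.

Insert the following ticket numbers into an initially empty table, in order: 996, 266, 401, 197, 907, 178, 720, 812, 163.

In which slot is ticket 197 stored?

2

Insert 996: h=10, slot 10 empty => index 10.
Insert 266: h=11, slot 11 empty => index 11.
Insert 401: h=10, slots 10,11 occupied => index 14.
Insert 197: h=10, slots 10,11,14 occupied => index 2.
Insert 907: h=6, slot 6 empty => index 6.
Insert 178: h=8, slot 8 empty => index 8.
Insert 720: h=6, slot 6 occupied => index 7.
Insert 812: h=13, slot 13 empty => index 13.
Insert 163: h=10, slots 10,11,14,2 occupied => index 9.
Table: [—, —, 197, —, —, —, 907, 720, 178, 163, 996, 266, —, 812, 401, —, —]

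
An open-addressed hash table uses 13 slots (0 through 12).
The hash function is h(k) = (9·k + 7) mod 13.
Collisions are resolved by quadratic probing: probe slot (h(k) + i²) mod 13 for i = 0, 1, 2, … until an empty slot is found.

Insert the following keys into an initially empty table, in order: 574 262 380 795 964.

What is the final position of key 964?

2

Insert 574: h=12, slot 12 empty → index 12.
Insert 262: h=12, slot 12 occupied → index 0.
Insert 380: h=8, slot 8 empty → index 8.
Insert 795: h=12, slots 12,0 occupied → index 3.
Insert 964: h=12, slots 12,0,3,8 occupied → index 2.
Table: [262, -, 964, 795, -, -, -, -, 380, -, -, -, 574]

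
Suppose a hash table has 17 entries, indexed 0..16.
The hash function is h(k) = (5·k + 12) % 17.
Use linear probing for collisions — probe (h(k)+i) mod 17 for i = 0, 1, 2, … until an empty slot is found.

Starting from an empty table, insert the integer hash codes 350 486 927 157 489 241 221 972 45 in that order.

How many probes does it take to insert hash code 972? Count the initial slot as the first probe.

5

350: h=11 => slot 11
486: h=11, probe 11,12 => slot 12
927: h=6 => slot 6
157: h=15 => slot 15
489: h=9 => slot 9
241: h=10 => slot 10
221: h=12, probe 12,13 => slot 13
972: h=10, probe 10,11,12,13,14 => slot 14
45: h=16 => slot 16
Table: [., ., ., ., ., ., 927, ., ., 489, 241, 350, 486, 221, 972, 157, 45]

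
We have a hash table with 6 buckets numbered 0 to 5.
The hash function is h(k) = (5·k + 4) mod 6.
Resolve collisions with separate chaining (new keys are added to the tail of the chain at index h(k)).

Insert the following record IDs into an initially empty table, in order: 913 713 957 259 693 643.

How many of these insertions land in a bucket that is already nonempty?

3

913 -> bucket 3
713 -> bucket 5
957 -> bucket 1
259 -> bucket 3 (collision)
693 -> bucket 1 (collision)
643 -> bucket 3 (collision)
Final buckets:
0: ∅
1: 957 -> 693
2: ∅
3: 913 -> 259 -> 643
4: ∅
5: 713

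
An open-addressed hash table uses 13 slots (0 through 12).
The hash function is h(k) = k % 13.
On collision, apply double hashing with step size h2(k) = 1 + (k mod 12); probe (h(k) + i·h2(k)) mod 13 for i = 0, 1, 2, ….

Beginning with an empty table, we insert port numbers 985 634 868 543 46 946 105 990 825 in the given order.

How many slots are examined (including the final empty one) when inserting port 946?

985: h=10 => slot 10
634: h=10, h2=11, probe 10,8 => slot 8
868: h=10, h2=5, probe 10,2 => slot 2
543: h=10, h2=4, probe 10,1 => slot 1
46: h=7 => slot 7
946: h=10, h2=11, probe 10,8,6 => slot 6
105: h=1, h2=10, probe 1,11 => slot 11
990: h=2, h2=7, probe 2,9 => slot 9
825: h=6, h2=10, probe 6,3 => slot 3
Table: [—, 543, 868, 825, —, —, 946, 46, 634, 990, 985, 105, —]

3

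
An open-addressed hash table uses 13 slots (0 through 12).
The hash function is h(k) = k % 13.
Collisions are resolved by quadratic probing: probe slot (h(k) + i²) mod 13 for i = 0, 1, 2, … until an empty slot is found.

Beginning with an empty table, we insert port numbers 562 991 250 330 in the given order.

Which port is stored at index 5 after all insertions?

330

562: h=3 -> slot 3
991: h=3, probe 3,4 -> slot 4
250: h=3, probe 3,4,7 -> slot 7
330: h=5 -> slot 5
Table: [—, —, —, 562, 991, 330, —, 250, —, —, —, —, —]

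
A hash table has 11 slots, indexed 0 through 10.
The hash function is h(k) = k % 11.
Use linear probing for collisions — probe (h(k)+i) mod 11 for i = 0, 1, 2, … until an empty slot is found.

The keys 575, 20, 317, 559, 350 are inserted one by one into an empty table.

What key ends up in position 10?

Insert 575: h=3, slot 3 empty → index 3.
Insert 20: h=9, slot 9 empty → index 9.
Insert 317: h=9, slot 9 occupied → index 10.
Insert 559: h=9, slots 9,10 occupied → index 0.
Insert 350: h=9, slots 9,10,0 occupied → index 1.
Table: [559, 350, -, 575, -, -, -, -, -, 20, 317]

317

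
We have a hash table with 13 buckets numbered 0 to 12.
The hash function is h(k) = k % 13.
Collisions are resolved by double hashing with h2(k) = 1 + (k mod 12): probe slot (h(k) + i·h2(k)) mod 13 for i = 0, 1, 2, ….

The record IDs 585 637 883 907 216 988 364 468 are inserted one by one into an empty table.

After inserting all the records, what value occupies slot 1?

585: h=0 → slot 0
637: h=0, h2=2, probe 0,2 → slot 2
883: h=12 → slot 12
907: h=10 → slot 10
216: h=8 → slot 8
988: h=0, h2=5, probe 0,5 → slot 5
364: h=0, h2=5, probe 0,5,10,2,7 → slot 7
468: h=0, h2=1, probe 0,1 → slot 1
Table: [585, 468, 637, -, -, 988, -, 364, 216, -, 907, -, 883]

468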